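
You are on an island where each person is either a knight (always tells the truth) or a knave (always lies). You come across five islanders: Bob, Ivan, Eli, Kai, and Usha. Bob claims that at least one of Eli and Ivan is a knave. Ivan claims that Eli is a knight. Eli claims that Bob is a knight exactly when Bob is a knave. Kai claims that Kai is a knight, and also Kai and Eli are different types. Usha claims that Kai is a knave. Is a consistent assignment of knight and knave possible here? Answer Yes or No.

One consistent assignment: Bob=knight, Ivan=knave, Eli=knave, Kai=knight, Usha=knave.

Yes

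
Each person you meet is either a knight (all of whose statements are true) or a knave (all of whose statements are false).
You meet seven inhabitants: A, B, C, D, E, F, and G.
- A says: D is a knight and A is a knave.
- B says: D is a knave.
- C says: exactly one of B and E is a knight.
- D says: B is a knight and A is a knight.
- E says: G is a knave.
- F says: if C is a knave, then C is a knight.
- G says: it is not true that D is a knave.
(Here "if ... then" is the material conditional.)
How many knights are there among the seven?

2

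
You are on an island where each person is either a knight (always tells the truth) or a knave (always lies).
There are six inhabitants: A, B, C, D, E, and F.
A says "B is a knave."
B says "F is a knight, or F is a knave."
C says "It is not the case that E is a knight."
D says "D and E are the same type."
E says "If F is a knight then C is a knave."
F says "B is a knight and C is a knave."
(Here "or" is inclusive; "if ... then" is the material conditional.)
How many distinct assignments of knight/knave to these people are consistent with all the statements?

2

Consistent assignments:
  A=knave, B=knight, C=knave, D=knight, E=knight, F=knight
  A=knave, B=knight, C=knave, D=knave, E=knight, F=knight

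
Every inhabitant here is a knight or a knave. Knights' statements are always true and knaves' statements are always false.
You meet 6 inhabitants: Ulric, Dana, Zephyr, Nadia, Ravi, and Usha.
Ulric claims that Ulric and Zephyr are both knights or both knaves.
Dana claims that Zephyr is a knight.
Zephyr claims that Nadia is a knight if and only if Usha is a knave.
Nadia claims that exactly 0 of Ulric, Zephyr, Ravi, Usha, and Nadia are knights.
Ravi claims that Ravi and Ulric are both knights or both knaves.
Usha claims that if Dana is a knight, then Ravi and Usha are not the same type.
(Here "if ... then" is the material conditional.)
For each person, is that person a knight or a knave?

Knights: Ulric, Dana, Zephyr, and Usha. Knaves: Nadia and Ravi.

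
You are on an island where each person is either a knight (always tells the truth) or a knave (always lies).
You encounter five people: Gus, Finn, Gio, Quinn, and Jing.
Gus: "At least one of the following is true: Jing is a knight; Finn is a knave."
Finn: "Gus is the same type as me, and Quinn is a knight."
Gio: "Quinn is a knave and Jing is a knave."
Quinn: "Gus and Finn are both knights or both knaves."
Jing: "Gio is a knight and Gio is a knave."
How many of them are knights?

The unique consistent assignment is Gus=knight, Finn=knave, Gio=knight, Quinn=knave, Jing=knave.
That has 2 knights.

2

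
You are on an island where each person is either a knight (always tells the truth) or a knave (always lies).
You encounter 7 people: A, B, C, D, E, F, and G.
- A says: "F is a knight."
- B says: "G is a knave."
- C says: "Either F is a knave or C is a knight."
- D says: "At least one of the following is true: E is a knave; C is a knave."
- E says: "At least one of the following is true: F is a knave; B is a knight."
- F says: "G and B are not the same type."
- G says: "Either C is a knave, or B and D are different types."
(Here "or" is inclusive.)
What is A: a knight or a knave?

A is a knight.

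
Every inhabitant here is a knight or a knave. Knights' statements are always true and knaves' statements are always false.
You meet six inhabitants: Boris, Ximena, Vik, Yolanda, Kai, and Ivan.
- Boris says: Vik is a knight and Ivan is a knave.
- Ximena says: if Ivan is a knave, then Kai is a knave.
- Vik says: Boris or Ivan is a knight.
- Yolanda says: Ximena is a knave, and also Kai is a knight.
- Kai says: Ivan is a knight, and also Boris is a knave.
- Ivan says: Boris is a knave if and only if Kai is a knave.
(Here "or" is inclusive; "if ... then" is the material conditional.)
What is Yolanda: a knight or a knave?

Yolanda is a knave.

Consistent assignments: {Boris=knight, Ximena=knight, Vik=knight, Yolanda=knave, Kai=knave, Ivan=knave}
In every consistent assignment, Yolanda is a knave.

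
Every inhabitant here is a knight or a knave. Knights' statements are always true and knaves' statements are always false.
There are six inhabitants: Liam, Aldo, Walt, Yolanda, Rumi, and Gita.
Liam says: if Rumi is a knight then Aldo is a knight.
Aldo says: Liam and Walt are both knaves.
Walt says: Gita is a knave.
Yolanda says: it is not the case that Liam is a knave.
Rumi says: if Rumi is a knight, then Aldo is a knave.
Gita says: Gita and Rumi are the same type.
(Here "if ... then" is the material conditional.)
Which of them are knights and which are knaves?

Liam is a knave; "if Rumi is a knight then Aldo is a knight" is False, as required.
Aldo (knave): "Liam and Walt are both knaves" — False. ✓
Walt (knight): "Gita is a knave" — True. ✓
As a knave, Yolanda's statement "it is not the case that Liam is a knave" should be False; it is.
Rumi is a knight; "if Rumi is a knight, then Aldo is a knave" is True, as required.
Gita (knave): "Gita and Rumi are the same type" — False. ✓

Liam is a knave, Aldo is a knave, Walt is a knight, Yolanda is a knave, Rumi is a knight, and Gita is a knave.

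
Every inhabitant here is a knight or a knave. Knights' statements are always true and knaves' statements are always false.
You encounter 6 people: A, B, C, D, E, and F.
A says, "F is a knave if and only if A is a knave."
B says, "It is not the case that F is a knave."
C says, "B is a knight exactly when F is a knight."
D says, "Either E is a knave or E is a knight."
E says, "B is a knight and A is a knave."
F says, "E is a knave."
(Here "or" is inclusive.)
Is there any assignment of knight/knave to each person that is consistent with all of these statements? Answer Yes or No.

Yes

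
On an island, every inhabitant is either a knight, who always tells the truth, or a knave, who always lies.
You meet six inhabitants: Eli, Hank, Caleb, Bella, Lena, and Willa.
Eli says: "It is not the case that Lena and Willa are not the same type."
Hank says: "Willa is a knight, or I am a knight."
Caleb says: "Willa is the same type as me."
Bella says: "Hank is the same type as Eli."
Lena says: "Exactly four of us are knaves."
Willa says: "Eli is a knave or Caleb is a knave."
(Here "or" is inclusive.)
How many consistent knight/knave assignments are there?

1

Consistent assignments:
  Eli=knave, Hank=knight, Caleb=knight, Bella=knave, Lena=knave, Willa=knight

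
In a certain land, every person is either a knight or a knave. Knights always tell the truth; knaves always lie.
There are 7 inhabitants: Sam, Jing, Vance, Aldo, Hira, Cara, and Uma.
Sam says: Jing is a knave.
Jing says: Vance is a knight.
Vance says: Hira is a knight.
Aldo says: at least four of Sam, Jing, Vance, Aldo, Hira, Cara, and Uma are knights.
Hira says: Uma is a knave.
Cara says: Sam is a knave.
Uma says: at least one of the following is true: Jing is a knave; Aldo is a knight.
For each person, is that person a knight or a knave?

As a knight, Sam's statement "Jing is a knave" should be true; it is.
As a knave, Jing's statement "Vance is a knight" should be false; it is.
As a knave, Vance's statement "Hira is a knight" should be false; it is.
Aldo (knave): "at least four of Sam, Jing, Vance, Aldo, Hira, Cara, and Uma are knights" — false. ✓
Hira is a knave, so "Uma is a knave" must be false — and it is.
Cara is a knave, and the claim "Sam is a knave" is indeed false.
Since Uma is a knight, "at least one of the following is true: Jing is a knave; Aldo is a knight" needs to be true, which holds.

Sam is a knight, Jing is a knave, Vance is a knave, Aldo is a knave, Hira is a knave, Cara is a knave, and Uma is a knight.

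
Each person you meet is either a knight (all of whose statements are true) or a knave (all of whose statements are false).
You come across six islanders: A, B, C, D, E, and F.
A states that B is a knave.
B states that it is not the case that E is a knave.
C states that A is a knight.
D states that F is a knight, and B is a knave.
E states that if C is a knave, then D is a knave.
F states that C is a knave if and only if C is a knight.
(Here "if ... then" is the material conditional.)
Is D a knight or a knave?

D is a knave.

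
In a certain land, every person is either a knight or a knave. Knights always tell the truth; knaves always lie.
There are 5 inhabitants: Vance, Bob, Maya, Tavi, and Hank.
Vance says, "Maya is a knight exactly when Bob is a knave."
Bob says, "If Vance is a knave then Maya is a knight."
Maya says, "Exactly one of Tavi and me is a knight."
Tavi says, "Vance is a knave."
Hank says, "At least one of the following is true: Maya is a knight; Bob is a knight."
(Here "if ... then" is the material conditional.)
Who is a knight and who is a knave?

Vance is a knight, Bob is a knight, Maya is a knave, Tavi is a knave, and Hank is a knight.

Vance is a knight, and the claim "Maya is a knight exactly when Bob is a knave" is indeed True.
Bob is a knight; "if Vance is a knave then Maya is a knight" is True, as required.
Since Maya is a knave, "exactly one of Tavi and me is a knight" needs to be false, which holds.
Tavi is a knave, and the claim "Vance is a knave" is indeed false.
Since Hank is a knight, "at least one of the following is true: Maya is a knight; Bob is a knight" needs to be True, which holds.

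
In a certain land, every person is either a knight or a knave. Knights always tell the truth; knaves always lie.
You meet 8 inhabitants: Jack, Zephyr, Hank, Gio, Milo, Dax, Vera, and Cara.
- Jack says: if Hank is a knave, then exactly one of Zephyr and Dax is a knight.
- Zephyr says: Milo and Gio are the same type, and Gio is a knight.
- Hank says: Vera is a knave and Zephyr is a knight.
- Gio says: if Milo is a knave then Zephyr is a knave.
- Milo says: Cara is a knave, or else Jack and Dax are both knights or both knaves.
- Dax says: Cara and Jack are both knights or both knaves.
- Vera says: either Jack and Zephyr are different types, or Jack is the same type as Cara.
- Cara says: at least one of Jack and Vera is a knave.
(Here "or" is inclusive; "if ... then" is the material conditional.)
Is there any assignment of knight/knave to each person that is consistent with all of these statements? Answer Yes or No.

No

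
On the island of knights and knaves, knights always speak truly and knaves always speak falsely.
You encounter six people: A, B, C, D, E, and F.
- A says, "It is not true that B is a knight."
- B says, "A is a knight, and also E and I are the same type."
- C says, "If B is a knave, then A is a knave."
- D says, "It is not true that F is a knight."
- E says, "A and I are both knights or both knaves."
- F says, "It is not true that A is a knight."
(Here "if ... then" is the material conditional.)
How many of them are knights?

The unique consistent assignment is A=knight, B=knave, C=knave, D=knight, E=knight, F=knave.
That has 3 knights.

3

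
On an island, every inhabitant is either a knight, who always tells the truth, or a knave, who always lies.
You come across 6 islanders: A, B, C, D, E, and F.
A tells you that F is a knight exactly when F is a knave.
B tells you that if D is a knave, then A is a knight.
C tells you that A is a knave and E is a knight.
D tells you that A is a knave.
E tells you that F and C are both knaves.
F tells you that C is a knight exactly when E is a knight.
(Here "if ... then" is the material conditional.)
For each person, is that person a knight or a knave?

A is a knave; "F is a knight exactly when F is a knave" is False, as required.
B is a knight, and the claim "if D is a knave, then A is a knight" is indeed true.
Since C is a knave, "A is a knave and E is a knight" needs to be False, which holds.
D is a knight, and the claim "A is a knave" is indeed true.
E is a knave, so "F and C are both knaves" must be False — and it is.
Since F is a knight, "C is a knight exactly when E is a knight" needs to be true, which holds.

Knights: B, D, and F. Knaves: A, C, and E.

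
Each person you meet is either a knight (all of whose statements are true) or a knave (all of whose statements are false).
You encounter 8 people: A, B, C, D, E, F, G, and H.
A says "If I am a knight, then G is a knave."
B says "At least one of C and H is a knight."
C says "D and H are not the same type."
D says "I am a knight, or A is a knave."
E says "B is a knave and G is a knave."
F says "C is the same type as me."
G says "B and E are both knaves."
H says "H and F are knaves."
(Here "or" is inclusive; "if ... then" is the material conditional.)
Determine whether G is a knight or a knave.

G is a knave.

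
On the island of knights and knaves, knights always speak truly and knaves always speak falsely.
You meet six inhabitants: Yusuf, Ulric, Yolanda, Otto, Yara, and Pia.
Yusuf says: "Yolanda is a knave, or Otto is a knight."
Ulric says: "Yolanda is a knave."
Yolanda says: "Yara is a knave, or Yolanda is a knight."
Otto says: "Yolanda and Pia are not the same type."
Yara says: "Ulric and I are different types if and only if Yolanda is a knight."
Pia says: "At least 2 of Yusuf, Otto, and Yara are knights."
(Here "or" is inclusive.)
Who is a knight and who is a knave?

Yusuf is a knight, and the claim "Yolanda is a knave, or Otto is a knight" is indeed true.
Ulric is a knight, so "Yolanda is a knave" must be true — and it is.
Yolanda is a knave; "Yara is a knave, or Yolanda is a knight" is false, as required.
Otto is a knight, so "Yolanda and Pia are not the same type" must be true — and it is.
Yara is a knight; "Ulric and I are different types if and only if Yolanda is a knight" is true, as required.
As a knight, Pia's statement "at least 2 of Yusuf, Otto, and Yara are knights" should be true; it is.

Knights: Yusuf, Ulric, Otto, Yara, and Pia. Knaves: Yolanda.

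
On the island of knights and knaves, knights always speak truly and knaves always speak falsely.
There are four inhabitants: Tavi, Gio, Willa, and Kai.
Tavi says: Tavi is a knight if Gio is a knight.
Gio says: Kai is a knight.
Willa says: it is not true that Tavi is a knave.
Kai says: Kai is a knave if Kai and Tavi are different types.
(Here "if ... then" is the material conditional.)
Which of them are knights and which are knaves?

Tavi is a knight, and the claim "Tavi is a knight if Gio is a knight" is indeed True.
Gio (knight): "Kai is a knight" — True. ✓
Willa (knight): "it is not true that Tavi is a knave" — True. ✓
Since Kai is a knight, "Kai is a knave if Kai and Tavi are different types" needs to be True, which holds.

Knights: Tavi, Gio, Willa, and Kai. Knaves: none.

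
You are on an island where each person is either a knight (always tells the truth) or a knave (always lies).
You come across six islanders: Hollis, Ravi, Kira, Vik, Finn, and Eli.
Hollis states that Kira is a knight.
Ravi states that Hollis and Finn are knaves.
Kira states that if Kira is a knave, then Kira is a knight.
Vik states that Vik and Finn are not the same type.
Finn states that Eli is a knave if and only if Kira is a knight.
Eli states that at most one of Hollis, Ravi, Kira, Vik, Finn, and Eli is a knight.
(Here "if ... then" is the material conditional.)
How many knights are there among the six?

The unique consistent assignment is Hollis=knave, Ravi=knight, Kira=knave, Vik=knight, Finn=knave, Eli=knave.
That has 2 knights.

2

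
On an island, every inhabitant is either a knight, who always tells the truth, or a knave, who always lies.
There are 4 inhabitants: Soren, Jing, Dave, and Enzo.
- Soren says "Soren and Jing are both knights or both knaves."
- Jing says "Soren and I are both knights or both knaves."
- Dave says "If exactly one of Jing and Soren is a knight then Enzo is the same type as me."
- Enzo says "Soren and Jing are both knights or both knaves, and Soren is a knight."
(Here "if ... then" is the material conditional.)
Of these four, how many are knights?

4

The unique consistent assignment is Soren=knight, Jing=knight, Dave=knight, Enzo=knight.
That has 4 knights.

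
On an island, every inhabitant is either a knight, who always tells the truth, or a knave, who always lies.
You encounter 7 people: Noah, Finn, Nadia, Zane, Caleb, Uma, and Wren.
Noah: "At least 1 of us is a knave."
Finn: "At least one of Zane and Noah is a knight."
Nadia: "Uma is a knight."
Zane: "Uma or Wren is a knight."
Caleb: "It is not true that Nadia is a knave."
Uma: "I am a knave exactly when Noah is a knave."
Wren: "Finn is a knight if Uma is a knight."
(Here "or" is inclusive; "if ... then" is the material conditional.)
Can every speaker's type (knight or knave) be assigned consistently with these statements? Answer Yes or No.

One consistent assignment: Noah=knight, Finn=knight, Nadia=knave, Zane=knight, Caleb=knave, Uma=knave, Wren=knight.

Yes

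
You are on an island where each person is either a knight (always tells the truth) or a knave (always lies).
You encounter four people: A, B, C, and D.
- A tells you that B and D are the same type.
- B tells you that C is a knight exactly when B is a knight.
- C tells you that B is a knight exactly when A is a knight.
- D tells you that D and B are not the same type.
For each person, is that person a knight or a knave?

A is a knave, B is a knave, C is a knight, and D is a knight.

A is a knave, so "B and D are the same type" must be False — and it is.
B is a knave, and the claim "C is a knight exactly when B is a knight" is indeed False.
C (knight): "B is a knight exactly when A is a knight" — true. ✓
D is a knight; "D and B are not the same type" is true, as required.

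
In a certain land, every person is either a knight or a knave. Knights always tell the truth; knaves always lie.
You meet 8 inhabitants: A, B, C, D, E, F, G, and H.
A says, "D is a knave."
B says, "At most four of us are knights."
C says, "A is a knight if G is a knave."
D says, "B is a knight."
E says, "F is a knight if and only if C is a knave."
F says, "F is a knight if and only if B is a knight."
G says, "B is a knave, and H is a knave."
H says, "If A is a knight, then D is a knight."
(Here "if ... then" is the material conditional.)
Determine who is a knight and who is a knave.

As a knave, A's statement "D is a knave" should be false; it is.
B is a knight; "at most four of us are knights" is true, as required.
C is a knave, so "A is a knight if G is a knave" must be false — and it is.
As a knight, D's statement "B is a knight" should be true; it is.
E (knave): "F is a knight if and only if C is a knave" — false. ✓
F (knave): "F is a knight if and only if B is a knight" — false. ✓
Since G is a knave, "B is a knave, and H is a knave" needs to be false, which holds.
H is a knight; "if A is a knight, then D is a knight" is true, as required.

A is a knave, B is a knight, C is a knave, D is a knight, E is a knave, F is a knave, G is a knave, and H is a knight.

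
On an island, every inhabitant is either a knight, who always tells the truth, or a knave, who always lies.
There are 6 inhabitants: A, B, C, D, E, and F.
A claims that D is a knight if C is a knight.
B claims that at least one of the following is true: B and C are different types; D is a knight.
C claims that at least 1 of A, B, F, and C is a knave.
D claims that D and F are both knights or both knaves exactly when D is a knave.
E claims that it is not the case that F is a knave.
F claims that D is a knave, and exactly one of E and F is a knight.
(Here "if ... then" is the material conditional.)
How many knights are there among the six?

4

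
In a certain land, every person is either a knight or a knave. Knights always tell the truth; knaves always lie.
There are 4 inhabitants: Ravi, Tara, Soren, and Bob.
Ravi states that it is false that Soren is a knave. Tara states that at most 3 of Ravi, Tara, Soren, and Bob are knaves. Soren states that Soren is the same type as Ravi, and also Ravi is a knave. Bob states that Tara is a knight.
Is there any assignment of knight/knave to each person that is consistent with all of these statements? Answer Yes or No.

No

Checking all 16 assignments, each has at least one speaker whose statement's truth value contradicts their type.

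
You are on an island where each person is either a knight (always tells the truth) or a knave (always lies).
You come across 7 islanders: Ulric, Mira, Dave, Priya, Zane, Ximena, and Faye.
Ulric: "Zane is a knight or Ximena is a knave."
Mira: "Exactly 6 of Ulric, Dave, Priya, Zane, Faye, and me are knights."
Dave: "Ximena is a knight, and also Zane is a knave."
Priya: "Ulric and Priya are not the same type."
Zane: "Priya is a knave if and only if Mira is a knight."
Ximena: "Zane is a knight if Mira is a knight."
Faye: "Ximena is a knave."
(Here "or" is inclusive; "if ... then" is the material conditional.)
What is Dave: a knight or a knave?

Dave is a knight.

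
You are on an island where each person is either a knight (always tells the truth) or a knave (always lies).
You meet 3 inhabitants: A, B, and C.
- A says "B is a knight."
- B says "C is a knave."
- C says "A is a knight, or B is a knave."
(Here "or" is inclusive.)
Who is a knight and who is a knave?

A is a knave, B is a knave, and C is a knight.

A (knave): "B is a knight" — False. ✓
B is a knave; "C is a knave" is False, as required.
C (knight): "A is a knight, or B is a knave" — true. ✓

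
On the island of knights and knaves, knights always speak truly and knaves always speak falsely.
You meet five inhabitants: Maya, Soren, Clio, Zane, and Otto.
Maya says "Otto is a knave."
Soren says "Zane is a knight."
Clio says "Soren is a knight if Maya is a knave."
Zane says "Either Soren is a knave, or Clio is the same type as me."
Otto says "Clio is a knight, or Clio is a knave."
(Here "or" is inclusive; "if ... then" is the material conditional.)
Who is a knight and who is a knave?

Maya is a knave; "Otto is a knave" is False, as required.
Since Soren is a knight, "Zane is a knight" needs to be True, which holds.
As a knight, Clio's statement "Soren is a knight if Maya is a knave" should be True; it is.
Zane is a knight, and the claim "either Soren is a knave, or Clio is the same type as me" is indeed True.
Otto (knight): "Clio is a knight, or Clio is a knave" — True. ✓

Knights: Soren, Clio, Zane, and Otto. Knaves: Maya.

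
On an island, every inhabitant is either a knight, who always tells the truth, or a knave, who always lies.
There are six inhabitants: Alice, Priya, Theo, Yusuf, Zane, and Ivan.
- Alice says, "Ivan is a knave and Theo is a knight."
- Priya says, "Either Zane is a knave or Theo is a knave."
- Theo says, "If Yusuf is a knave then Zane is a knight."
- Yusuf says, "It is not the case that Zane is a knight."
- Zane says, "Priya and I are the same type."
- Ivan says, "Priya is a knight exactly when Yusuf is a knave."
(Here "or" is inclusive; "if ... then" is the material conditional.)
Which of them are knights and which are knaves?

Alice is a knight, and the claim "Ivan is a knave and Theo is a knight" is indeed True.
Priya is a knight, and the claim "either Zane is a knave or Theo is a knave" is indeed True.
Theo is a knight, and the claim "if Yusuf is a knave then Zane is a knight" is indeed True.
Yusuf is a knight; "it is not the case that Zane is a knight" is True, as required.
Zane (knave): "Priya and I are the same type" — False. ✓
Since Ivan is a knave, "Priya is a knight exactly when Yusuf is a knave" needs to be False, which holds.

Knights: Alice, Priya, Theo, and Yusuf. Knaves: Zane and Ivan.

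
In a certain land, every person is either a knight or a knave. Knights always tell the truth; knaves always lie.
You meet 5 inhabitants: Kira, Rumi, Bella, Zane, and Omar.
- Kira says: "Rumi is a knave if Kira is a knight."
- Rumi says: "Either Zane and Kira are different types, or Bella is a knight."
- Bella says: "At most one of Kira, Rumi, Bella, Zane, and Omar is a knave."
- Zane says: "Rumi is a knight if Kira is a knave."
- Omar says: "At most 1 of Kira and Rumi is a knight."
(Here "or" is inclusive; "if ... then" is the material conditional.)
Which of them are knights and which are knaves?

Kira (knight): "Rumi is a knave if Kira is a knight" — true. ✓
Rumi is a knave, so "either Zane and Kira are different types, or Bella is a knight" must be False — and it is.
Since Bella is a knave, "at most one of Kira, Rumi, Bella, Zane, and Omar is a knave" needs to be False, which holds.
As a knight, Zane's statement "Rumi is a knight if Kira is a knave" should be true; it is.
Since Omar is a knight, "at most 1 of Kira and Rumi is a knight" needs to be true, which holds.

Kira is a knight, Rumi is a knave, Bella is a knave, Zane is a knight, and Omar is a knight.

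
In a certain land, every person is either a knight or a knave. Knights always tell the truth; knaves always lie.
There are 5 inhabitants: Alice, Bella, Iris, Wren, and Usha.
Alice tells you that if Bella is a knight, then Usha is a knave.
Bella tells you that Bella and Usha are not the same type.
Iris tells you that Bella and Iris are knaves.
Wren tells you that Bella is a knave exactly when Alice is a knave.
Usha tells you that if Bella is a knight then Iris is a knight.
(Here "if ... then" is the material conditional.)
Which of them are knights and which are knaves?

Knights: Alice, Bella, and Wren. Knaves: Iris and Usha.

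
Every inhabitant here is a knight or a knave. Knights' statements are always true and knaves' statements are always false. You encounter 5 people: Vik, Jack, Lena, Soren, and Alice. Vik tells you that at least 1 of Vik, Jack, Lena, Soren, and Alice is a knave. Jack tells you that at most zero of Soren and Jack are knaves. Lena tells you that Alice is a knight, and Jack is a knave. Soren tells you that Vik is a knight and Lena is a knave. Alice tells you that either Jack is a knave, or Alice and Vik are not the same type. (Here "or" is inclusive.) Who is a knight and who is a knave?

Vik is a knight, Jack is a knave, Lena is a knight, Soren is a knave, and Alice is a knight.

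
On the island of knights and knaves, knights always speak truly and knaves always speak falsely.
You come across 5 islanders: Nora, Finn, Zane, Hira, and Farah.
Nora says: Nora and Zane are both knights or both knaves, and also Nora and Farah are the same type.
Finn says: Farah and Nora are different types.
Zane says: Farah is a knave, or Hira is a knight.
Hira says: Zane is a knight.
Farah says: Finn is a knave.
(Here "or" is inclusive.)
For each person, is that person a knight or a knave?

Nora is a knight, Finn is a knave, Zane is a knight, Hira is a knight, and Farah is a knight.

Suppose Nora is a knave. Then Nora's statement "Nora and Zane are both knights or both knaves, and also Nora and Farah are the same type" would have to be false. Checking the 16 ways to assign the others, none is consistent with every speaker.
(For instance, with Finn=knave, Zane=knight, Hira=knight, Farah=knight, Finn's claim "Farah and Nora are different types" comes out true where it would need to be false.)
So Nora must be a knight, making "Nora and Zane are both knights or both knaves, and also Nora and Farah are the same type" true. Taking Nora=knight, Finn=knave, Zane=knight, Hira=knight, Farah=knight, each remaining statement checks out:
  Finn (knave): "Farah and Nora are different types" — false. ✓
  Zane (knight): "Farah is a knave, or Hira is a knight" — true. ✓
  Hira (knight): "Zane is a knight" — true. ✓
  Farah (knight): "Finn is a knave" — true. ✓
This is the unique consistent assignment.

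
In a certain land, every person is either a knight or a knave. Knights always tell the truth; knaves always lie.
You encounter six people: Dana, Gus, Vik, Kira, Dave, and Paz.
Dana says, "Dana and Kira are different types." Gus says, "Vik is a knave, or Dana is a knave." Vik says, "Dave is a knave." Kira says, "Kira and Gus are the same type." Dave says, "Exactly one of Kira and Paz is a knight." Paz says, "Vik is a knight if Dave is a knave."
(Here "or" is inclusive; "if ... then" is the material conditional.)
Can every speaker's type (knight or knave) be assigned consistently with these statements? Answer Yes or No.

One consistent assignment: Dana=knight, Gus=knight, Vik=knave, Kira=knave, Dave=knight, Paz=knight.

Yes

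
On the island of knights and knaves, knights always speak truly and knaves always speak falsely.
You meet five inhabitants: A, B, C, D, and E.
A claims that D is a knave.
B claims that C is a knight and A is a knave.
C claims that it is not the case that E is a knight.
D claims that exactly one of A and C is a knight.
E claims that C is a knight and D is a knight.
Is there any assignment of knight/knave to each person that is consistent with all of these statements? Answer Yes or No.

Yes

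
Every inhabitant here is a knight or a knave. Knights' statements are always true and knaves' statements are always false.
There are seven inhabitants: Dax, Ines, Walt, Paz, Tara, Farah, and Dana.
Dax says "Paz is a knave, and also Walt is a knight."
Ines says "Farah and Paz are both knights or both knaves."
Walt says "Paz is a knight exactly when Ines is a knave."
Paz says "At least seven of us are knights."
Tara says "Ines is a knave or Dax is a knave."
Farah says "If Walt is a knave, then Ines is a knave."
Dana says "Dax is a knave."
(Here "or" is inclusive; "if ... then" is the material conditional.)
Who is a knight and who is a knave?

Knights: Tara, Farah, and Dana. Knaves: Dax, Ines, Walt, and Paz.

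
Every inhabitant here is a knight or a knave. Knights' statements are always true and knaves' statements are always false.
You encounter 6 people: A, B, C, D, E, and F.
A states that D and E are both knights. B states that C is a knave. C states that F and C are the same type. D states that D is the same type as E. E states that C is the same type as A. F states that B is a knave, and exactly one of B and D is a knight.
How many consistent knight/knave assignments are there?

Consistent assignments:
  A=knight, B=knave, C=knight, D=knight, E=knight, F=knight

1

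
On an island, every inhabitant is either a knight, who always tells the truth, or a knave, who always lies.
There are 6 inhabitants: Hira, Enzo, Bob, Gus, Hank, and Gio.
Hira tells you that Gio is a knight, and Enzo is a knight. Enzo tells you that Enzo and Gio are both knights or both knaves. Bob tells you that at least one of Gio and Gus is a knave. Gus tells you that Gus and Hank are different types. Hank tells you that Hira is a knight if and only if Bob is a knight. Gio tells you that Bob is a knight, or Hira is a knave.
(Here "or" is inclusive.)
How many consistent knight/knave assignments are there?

1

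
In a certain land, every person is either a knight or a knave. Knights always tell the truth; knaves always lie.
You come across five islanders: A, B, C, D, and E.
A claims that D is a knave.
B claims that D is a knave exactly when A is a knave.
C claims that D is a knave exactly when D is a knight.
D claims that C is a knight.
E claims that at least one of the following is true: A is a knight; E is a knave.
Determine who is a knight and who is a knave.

A (knight): "D is a knave" — True. ✓
B is a knave, and the claim "D is a knave exactly when A is a knave" is indeed False.
Since C is a knave, "D is a knave exactly when D is a knight" needs to be False, which holds.
Since D is a knave, "C is a knight" needs to be False, which holds.
As a knight, E's statement "at least one of the following is true: A is a knight; E is a knave" should be True; it is.

A is a knight, B is a knave, C is a knave, D is a knave, and E is a knight.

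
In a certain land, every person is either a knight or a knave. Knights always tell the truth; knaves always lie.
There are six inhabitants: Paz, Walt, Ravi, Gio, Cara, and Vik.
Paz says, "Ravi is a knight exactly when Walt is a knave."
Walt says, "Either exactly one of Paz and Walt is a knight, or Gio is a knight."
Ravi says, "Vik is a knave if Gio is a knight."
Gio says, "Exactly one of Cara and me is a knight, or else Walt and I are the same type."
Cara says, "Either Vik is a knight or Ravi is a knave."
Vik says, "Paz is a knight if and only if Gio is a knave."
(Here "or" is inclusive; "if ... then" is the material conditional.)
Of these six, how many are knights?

2

The unique consistent assignment is Paz=knave, Walt=knight, Ravi=knight, Gio=knave, Cara=knave, Vik=knave.
That has 2 knights.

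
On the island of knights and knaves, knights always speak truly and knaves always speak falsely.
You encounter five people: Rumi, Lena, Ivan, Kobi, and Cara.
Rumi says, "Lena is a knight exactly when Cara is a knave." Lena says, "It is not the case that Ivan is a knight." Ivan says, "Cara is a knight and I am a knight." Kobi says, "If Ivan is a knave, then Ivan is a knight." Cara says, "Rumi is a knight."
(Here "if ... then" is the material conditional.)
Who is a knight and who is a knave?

Rumi is a knight, Lena is a knave, Ivan is a knight, Kobi is a knight, and Cara is a knight.

Suppose Rumi is a knave. Then Rumi's statement "Lena is a knight exactly when Cara is a knave" would have to be false. Checking the 16 ways to assign the others, none is consistent with every speaker.
(For instance, with Lena=knave, Ivan=knight, Kobi=knight, Cara=knight, Rumi's claim "Lena is a knight exactly when Cara is a knave" comes out true where it would need to be false.)
So Rumi must be a knight, making "Lena is a knight exactly when Cara is a knave" true. Taking Rumi=knight, Lena=knave, Ivan=knight, Kobi=knight, Cara=knight, each remaining statement checks out:
  Lena (knave): "it is not the case that Ivan is a knight" — false. ✓
  Ivan (knight): "Cara is a knight and I am a knight" — true. ✓
  Kobi (knight): "if Ivan is a knave, then Ivan is a knight" — true. ✓
  Cara (knight): "Rumi is a knight" — true. ✓
This is the unique consistent assignment.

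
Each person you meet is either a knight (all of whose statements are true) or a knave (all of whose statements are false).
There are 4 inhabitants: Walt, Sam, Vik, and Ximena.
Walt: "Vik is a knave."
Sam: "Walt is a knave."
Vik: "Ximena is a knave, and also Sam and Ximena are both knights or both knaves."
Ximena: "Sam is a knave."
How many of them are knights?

2

The unique consistent assignment is Walt=knight, Sam=knave, Vik=knave, Ximena=knight.
That has 2 knights.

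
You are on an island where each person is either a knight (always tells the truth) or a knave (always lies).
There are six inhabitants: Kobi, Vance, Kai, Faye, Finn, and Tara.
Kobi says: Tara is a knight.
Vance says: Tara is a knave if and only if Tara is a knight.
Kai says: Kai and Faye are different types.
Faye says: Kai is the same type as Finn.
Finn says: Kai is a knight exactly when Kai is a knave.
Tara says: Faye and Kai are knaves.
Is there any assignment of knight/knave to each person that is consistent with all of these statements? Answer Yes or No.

One consistent assignment: Kobi=knave, Vance=knave, Kai=knight, Faye=knave, Finn=knave, Tara=knave.

Yes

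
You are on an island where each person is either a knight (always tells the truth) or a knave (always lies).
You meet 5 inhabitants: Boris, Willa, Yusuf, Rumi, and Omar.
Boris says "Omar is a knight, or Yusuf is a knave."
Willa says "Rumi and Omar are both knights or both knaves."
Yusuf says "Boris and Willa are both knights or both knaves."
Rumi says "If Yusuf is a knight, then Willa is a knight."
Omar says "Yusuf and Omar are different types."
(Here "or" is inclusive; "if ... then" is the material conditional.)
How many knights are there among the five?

2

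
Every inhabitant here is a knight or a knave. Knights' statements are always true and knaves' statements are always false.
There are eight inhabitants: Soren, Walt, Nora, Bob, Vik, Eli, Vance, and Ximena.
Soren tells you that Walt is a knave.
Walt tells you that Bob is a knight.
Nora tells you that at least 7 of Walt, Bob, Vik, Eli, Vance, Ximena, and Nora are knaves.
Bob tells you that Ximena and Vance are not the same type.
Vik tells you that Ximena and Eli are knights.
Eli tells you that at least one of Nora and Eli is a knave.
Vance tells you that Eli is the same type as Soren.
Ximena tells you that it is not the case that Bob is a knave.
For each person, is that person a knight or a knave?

Soren (knave): "Walt is a knave" — false. ✓
Walt (knight): "Bob is a knight" — True. ✓
Nora (knave): "at least 7 of Walt, Bob, Vik, Eli, Vance, Ximena, and Nora are knaves" — false. ✓
Bob is a knight; "Ximena and Vance are not the same type" is True, as required.
As a knight, Vik's statement "Ximena and Eli are knights" should be True; it is.
Eli (knight): "at least one of Nora and Eli is a knave" — True. ✓
Vance is a knave, so "Eli is the same type as Soren" must be false — and it is.
Ximena is a knight, and the claim "it is not the case that Bob is a knave" is indeed True.

Knights: Walt, Bob, Vik, Eli, and Ximena. Knaves: Soren, Nora, and Vance.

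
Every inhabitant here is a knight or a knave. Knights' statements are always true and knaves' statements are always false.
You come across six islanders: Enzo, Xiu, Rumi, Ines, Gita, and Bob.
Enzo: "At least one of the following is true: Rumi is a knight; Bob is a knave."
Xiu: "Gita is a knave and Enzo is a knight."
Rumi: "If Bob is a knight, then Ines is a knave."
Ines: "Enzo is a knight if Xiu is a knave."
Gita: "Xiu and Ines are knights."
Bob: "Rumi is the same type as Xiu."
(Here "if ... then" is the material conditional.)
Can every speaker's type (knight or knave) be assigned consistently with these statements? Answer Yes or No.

No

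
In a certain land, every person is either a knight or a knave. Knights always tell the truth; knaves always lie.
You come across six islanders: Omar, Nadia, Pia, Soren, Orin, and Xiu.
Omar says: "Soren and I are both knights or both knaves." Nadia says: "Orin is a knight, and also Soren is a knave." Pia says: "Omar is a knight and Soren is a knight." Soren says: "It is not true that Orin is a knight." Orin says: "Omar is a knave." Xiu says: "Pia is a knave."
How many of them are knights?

3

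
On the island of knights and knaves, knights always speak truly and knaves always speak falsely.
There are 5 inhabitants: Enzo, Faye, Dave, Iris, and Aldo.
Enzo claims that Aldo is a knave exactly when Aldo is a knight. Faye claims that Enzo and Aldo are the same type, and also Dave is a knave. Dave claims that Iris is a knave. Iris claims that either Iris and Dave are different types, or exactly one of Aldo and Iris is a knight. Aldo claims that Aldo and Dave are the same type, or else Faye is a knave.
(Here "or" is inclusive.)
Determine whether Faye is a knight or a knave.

Faye is a knave.

Consistent assignments: {Enzo=knave, Faye=knave, Dave=knave, Iris=knight, Aldo=knight}
In every consistent assignment, Faye is a knave.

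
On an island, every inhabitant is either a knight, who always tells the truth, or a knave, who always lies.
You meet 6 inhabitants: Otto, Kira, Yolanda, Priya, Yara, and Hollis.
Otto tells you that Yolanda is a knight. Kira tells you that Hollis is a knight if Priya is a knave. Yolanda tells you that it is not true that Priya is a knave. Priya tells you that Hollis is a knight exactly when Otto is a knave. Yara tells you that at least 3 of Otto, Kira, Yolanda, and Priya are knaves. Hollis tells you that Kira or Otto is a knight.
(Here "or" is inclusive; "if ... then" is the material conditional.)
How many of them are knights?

1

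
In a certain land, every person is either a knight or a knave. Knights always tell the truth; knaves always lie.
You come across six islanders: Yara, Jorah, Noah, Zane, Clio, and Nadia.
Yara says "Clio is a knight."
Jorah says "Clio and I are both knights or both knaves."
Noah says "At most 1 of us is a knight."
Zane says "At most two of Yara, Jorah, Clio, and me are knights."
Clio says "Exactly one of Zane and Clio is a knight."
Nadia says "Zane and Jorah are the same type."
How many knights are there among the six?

3

The unique consistent assignment is Yara=knight, Jorah=knight, Noah=knave, Zane=knave, Clio=knight, Nadia=knave.
That has 3 knights.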